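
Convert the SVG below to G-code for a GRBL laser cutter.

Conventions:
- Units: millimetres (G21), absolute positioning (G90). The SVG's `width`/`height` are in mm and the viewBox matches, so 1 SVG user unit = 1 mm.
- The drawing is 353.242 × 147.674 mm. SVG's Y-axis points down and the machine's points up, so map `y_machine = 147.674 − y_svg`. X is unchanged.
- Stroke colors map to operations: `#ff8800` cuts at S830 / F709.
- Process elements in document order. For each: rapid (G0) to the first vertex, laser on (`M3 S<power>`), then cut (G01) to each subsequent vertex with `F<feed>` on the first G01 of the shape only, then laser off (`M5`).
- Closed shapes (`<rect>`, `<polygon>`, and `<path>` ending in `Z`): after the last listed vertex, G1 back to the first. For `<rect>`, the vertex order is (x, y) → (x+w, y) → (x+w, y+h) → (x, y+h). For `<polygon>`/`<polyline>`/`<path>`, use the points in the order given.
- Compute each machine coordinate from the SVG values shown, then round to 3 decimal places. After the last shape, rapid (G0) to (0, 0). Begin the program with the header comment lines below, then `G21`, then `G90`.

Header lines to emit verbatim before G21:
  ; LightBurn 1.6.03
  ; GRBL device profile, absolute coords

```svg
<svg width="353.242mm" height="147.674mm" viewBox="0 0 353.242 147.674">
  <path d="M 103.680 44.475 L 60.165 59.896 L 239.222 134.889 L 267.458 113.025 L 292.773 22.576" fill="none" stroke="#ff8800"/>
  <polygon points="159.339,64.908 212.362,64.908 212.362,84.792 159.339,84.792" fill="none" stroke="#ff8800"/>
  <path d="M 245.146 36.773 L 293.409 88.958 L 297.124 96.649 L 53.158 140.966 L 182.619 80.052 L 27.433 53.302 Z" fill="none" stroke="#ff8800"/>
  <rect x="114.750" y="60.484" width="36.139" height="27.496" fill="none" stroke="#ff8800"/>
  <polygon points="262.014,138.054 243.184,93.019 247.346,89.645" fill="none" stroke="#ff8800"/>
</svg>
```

Since the viewBox matches the mm dimensions, user units are millimetres directly. The only transform is the Y-flip y_m = 147.674 − y_svg.

Shape 1 is a open polyline drawn with `<path>`. Its stroke #ff8800 means cut at S830, F709. After flipping Y the toolpath is (103.680,103.199) → (60.165,87.778) → (239.222,12.785) → (267.458,34.649) → (292.773,125.098).

Shape 2 is a rectangle drawn with `<polygon>`. Its stroke #ff8800 means cut at S830, F709. After flipping Y the toolpath is (159.339,82.766) → (212.362,82.766) → (212.362,62.882) → (159.339,62.882) → (159.339,82.766), returning to the start.

Shape 3 is a closed polygon drawn with `<path>`. Its stroke #ff8800 means cut at S830, F709. After flipping Y the toolpath is (245.146,110.901) → (293.409,58.716) → (297.124,51.025) → (53.158,6.708) → (182.619,67.622) → (27.433,94.372) → (245.146,110.901), returning to the start.

Shape 4 is a rectangle drawn with `<rect>`. Its stroke #ff8800 means cut at S830, F709. After flipping Y the toolpath is (114.750,87.190) → (150.889,87.190) → (150.889,59.694) → (114.750,59.694) → (114.750,87.190), returning to the start.

Shape 5 is a closed polygon drawn with `<polygon>`. Its stroke #ff8800 means cut at S830, F709. After flipping Y the toolpath is (262.014,9.620) → (243.184,54.655) → (247.346,58.029) → (262.014,9.620), returning to the start.

; LightBurn 1.6.03
; GRBL device profile, absolute coords
G21
G90
G0 X103.680 Y103.199
M3 S830
G01 X60.165 Y87.778 F709
G01 X239.222 Y12.785
G01 X267.458 Y34.649
G01 X292.773 Y125.098
M5
G0 X159.339 Y82.766
M3 S830
G01 X212.362 Y82.766 F709
G01 X212.362 Y62.882
G01 X159.339 Y62.882
G01 X159.339 Y82.766
M5
G0 X245.146 Y110.901
M3 S830
G01 X293.409 Y58.716 F709
G01 X297.124 Y51.025
G01 X53.158 Y6.708
G01 X182.619 Y67.622
G01 X27.433 Y94.372
G01 X245.146 Y110.901
M5
G0 X114.750 Y87.190
M3 S830
G01 X150.889 Y87.190 F709
G01 X150.889 Y59.694
G01 X114.750 Y59.694
G01 X114.750 Y87.190
M5
G0 X262.014 Y9.620
M3 S830
G01 X243.184 Y54.655 F709
G01 X247.346 Y58.029
G01 X262.014 Y9.620
M5
G0 X0.000 Y0.000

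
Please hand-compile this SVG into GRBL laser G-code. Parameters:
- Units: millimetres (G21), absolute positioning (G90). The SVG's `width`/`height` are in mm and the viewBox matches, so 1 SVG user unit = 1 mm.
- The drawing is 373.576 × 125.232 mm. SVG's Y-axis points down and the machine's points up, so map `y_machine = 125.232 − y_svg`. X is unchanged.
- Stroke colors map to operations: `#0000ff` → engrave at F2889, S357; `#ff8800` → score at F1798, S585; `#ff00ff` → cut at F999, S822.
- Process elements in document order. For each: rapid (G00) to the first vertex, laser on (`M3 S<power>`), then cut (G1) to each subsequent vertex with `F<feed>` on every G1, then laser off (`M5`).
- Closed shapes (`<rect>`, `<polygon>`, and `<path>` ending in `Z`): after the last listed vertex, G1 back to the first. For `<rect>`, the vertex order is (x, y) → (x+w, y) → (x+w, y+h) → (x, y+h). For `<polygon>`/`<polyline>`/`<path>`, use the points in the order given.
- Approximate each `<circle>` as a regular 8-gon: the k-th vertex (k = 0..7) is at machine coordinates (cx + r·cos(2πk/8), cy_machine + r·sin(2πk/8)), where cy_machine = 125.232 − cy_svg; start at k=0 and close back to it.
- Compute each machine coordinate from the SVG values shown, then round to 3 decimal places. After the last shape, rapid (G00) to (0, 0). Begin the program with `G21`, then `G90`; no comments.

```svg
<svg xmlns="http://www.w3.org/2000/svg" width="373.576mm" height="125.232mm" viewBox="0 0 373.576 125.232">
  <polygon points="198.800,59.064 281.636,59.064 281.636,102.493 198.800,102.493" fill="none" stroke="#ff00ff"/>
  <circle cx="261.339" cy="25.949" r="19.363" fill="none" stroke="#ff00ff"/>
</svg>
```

Since the viewBox matches the mm dimensions, user units are millimetres directly. The only transform is the Y-flip y_m = 125.232 − y_svg.

Shape 1 is a rectangle drawn with `<polygon>`. Its stroke #ff00ff means cut at S822, F999. After flipping Y the toolpath is (198.800,66.168) → (281.636,66.168) → (281.636,22.739) → (198.800,22.739) → (198.800,66.168), returning to the start.

Shape 2 is a circle drawn with `<circle>`. Its stroke #ff00ff means cut at S822, F999. After flipping Y the toolpath is (280.702,99.283) → (275.031,112.975) → (261.339,118.646) → (247.647,112.975) → (241.976,99.283) → (247.647,85.591) → (261.339,79.920) → (275.031,85.591) → (280.702,99.283), returning to the start.

G21
G90
G00 X198.800 Y66.168
M3 S822
G1 X281.636 Y66.168 F999
G1 X281.636 Y22.739 F999
G1 X198.800 Y22.739 F999
G1 X198.800 Y66.168 F999
M5
G00 X280.702 Y99.283
M3 S822
G1 X275.031 Y112.975 F999
G1 X261.339 Y118.646 F999
G1 X247.647 Y112.975 F999
G1 X241.976 Y99.283 F999
G1 X247.647 Y85.591 F999
G1 X261.339 Y79.920 F999
G1 X275.031 Y85.591 F999
G1 X280.702 Y99.283 F999
M5
G00 X0.000 Y0.000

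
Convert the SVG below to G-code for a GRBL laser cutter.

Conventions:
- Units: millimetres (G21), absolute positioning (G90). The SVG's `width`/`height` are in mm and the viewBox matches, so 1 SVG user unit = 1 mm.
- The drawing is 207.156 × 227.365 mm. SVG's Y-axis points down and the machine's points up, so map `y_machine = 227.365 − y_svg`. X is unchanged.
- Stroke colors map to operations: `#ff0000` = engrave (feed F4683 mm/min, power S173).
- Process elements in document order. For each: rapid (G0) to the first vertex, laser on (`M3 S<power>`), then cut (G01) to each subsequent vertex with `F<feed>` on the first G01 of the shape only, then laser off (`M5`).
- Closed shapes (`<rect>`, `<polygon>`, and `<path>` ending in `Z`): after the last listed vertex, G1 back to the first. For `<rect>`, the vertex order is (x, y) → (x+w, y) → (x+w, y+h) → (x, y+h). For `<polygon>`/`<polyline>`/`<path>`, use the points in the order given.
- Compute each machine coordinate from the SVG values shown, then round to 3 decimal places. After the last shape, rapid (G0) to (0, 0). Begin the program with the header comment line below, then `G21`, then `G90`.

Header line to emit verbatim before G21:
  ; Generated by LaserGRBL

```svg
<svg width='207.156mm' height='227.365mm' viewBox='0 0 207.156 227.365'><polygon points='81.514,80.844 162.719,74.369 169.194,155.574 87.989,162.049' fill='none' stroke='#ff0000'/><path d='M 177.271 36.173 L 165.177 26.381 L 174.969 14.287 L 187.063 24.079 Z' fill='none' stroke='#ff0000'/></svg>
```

Since the viewBox matches the mm dimensions, user units are millimetres directly. The only transform is the Y-flip y_m = 227.365 − y_svg.

Shape 1 is a regular polygon drawn with `<polygon>`. Its stroke #ff0000 means engrave at S173, F4683. After flipping Y the toolpath is (81.514,146.521) → (162.719,152.996) → (169.194,71.791) → (87.989,65.316) → (81.514,146.521), returning to the start.

Shape 2 is a regular polygon drawn with `<path>`. Its stroke #ff0000 means engrave at S173, F4683. After flipping Y the toolpath is (177.271,191.192) → (165.177,200.984) → (174.969,213.078) → (187.063,203.286) → (177.271,191.192), returning to the start.

; Generated by LaserGRBL
G21
G90
G0 X81.514 Y146.521
M3 S173
G01 X162.719 Y152.996 F4683
G01 X169.194 Y71.791
G01 X87.989 Y65.316
G01 X81.514 Y146.521
M5
G0 X177.271 Y191.192
M3 S173
G01 X165.177 Y200.984 F4683
G01 X174.969 Y213.078
G01 X187.063 Y203.286
G01 X177.271 Y191.192
M5
G0 X0.000 Y0.000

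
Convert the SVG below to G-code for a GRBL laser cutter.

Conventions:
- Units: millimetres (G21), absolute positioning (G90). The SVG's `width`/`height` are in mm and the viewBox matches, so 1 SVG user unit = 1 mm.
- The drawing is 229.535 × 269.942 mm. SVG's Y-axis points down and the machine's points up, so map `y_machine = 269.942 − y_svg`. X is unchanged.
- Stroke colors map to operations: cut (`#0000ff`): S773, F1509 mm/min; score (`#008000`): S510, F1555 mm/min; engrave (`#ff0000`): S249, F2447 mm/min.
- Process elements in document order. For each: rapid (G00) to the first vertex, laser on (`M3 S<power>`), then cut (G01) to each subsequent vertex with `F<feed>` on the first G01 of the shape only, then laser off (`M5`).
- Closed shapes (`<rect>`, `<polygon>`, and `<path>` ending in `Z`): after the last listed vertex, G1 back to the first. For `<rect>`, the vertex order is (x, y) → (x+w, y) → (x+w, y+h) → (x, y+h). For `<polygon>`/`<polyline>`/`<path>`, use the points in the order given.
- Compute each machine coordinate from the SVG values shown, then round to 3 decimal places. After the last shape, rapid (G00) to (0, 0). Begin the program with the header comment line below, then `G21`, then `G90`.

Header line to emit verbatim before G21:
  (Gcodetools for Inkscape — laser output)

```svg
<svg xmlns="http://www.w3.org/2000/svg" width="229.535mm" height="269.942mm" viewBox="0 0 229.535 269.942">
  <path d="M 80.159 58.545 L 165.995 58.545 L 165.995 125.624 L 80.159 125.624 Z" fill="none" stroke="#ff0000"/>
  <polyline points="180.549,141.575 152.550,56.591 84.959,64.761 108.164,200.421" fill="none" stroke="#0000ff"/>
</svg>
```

viewBox `0 0 229.535 269.942` with mm width/height → 1 unit = 1 mm. Flip: y_m = 269.942 − y_svg.

**Shape 1** — `<path>` rectangle, stroke `#ff0000` → engrave (S249, F2447). Machine vertices: (80.159,211.397) → (165.995,211.397) → (165.995,144.318) → (80.159,144.318) → (80.159,211.397). Closed: final G1 returns to the first vertex.

**Shape 2** — `<polyline>` open polyline, stroke `#0000ff` → cut (S773, F1509). Machine vertices: (180.549,128.367) → (152.550,213.351) → (84.959,205.181) → (108.164,69.521). Open path.

(Gcodetools for Inkscape — laser output)
G21
G90
G00 X80.159 Y211.397
M3 S249
G01 X165.995 Y211.397 F2447
G01 X165.995 Y144.318
G01 X80.159 Y144.318
G01 X80.159 Y211.397
M5
G00 X180.549 Y128.367
M3 S773
G01 X152.550 Y213.351 F1509
G01 X84.959 Y205.181
G01 X108.164 Y69.521
M5
G00 X0.000 Y0.000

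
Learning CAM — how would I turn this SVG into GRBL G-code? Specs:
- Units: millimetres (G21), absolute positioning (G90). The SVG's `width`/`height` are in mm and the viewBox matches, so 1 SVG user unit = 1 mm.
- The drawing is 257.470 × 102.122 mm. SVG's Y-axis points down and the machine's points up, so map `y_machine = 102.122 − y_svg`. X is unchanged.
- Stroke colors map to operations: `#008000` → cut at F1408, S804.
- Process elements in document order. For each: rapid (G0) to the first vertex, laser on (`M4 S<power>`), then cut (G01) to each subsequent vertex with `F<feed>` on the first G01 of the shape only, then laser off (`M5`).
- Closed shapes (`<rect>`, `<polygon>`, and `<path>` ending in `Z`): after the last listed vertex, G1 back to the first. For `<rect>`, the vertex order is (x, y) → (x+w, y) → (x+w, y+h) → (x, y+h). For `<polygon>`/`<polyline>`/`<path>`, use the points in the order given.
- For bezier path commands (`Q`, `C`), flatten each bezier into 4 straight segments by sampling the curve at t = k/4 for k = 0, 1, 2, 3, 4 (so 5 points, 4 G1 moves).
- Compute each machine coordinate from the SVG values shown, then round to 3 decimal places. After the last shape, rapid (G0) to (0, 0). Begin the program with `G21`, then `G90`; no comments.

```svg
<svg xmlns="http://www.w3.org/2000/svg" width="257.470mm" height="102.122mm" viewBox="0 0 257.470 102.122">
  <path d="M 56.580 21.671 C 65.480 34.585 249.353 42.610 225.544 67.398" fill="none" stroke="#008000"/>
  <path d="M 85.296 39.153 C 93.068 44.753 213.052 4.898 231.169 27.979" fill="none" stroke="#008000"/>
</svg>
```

1 u = 1 mm; y_m = 102.122 − y.

[1] `<path>` cubic bezier, #008000→cut S804 F1408: (56.580,80.451) → (90.083,71.344) → (153.328,62.040) → (210.439,50.510) → (225.544,34.724)

[2] `<path>` cubic bezier, #008000→cut S804 F1408: (85.296,62.969) → (108.820,65.598) → (154.353,75.111) → (201.826,81.347) → (231.169,74.143)

G21
G90
G0 X56.580 Y80.451
M4 S804
G01 X90.083 Y71.344 F1408
G01 X153.328 Y62.040
G01 X210.439 Y50.510
G01 X225.544 Y34.724
M5
G0 X85.296 Y62.969
M4 S804
G01 X108.820 Y65.598 F1408
G01 X154.353 Y75.111
G01 X201.826 Y81.347
G01 X231.169 Y74.143
M5
G0 X0.000 Y0.000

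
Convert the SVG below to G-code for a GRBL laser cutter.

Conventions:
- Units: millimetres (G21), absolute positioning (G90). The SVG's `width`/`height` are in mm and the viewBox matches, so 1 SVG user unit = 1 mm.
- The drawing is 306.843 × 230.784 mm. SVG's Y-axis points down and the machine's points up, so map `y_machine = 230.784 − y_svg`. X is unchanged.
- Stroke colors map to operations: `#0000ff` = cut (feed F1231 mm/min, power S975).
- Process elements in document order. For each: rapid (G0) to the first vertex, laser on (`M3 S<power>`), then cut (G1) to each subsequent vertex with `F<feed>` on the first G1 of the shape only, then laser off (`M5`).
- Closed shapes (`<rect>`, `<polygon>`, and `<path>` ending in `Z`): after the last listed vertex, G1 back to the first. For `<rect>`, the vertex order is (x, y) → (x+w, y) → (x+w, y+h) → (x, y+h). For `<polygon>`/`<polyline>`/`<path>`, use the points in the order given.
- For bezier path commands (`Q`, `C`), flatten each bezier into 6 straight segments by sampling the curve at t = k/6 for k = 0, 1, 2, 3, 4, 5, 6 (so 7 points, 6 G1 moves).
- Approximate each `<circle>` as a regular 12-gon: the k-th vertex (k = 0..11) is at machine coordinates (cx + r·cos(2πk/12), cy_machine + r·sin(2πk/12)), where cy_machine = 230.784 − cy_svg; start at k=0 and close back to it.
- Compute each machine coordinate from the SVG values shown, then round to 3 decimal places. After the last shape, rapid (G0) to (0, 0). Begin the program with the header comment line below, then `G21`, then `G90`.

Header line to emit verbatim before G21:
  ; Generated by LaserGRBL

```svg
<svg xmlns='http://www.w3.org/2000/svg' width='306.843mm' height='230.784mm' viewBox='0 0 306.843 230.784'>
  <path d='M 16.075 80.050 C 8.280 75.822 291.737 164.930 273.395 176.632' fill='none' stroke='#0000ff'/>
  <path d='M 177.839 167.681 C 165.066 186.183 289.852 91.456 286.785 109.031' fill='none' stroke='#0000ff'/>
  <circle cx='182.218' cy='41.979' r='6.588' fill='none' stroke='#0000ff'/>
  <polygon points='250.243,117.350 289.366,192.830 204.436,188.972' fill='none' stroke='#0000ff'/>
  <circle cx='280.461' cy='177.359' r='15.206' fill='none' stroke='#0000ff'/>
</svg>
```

; Generated by LaserGRBL
G21
G90
G0 X16.075 Y150.734
M3 S975
G1 X33.703 Y145.860 F1231
G1 X83.399 Y130.174
G1 X148.690 Y108.417
G1 X213.102 Y85.332
G1 X260.162 Y65.663
G1 X273.395 Y54.152
M5
G0 X177.839 Y63.103
M3 S975
G1 X181.687 Y62.244 F1231
G1 X201.089 Y73.991
G1 X228.672 Y92.080
G1 X257.064 Y110.247
G1 X278.893 Y122.226
G1 X286.785 Y121.753
M5
G0 X188.806 Y188.805
M3 S975
G1 X187.923 Y192.099 F1231
G1 X185.512 Y194.510
G1 X182.218 Y195.393
G1 X178.924 Y194.510
G1 X176.513 Y192.099
G1 X175.630 Y188.805
G1 X176.513 Y185.511
G1 X178.924 Y183.100
G1 X182.218 Y182.217
G1 X185.512 Y183.100
G1 X187.923 Y185.511
G1 X188.806 Y188.805
M5
G0 X250.243 Y113.434
M3 S975
G1 X289.366 Y37.954 F1231
G1 X204.436 Y41.812
G1 X250.243 Y113.434
M5
G0 X295.667 Y53.425
M3 S975
G1 X293.630 Y61.028 F1231
G1 X288.064 Y66.594
G1 X280.461 Y68.631
G1 X272.858 Y66.594
G1 X267.292 Y61.028
G1 X265.255 Y53.425
G1 X267.292 Y45.822
G1 X272.858 Y40.256
G1 X280.461 Y38.219
G1 X288.064 Y40.256
G1 X293.630 Y45.822
G1 X295.667 Y53.425
M5
G0 X0.000 Y0.000

1 u = 1 mm; y_m = 230.784 − y.

[1] `<path>` cubic bezier, #0000ff→cut S975 F1231: (16.075,150.734) → (33.703,145.860) → (83.399,130.174) → (148.690,108.417) → (213.102,85.332) → (260.162,65.663) → (273.395,54.152)

[2] `<path>` cubic bezier, #0000ff→cut S975 F1231: (177.839,63.103) → (181.687,62.244) → (201.089,73.991) → (228.672,92.080) → (257.064,110.247) → (278.893,122.226) → (286.785,121.753)

[3] `<circle>` circle, #0000ff→cut S975 F1231: (188.806,188.805) → (187.923,192.099) → (185.512,194.510) → (182.218,195.393) → (178.924,194.510) → (176.513,192.099) → (175.630,188.805) → (176.513,185.511) → (178.924,183.100) → (182.218,182.217) → (185.512,183.100) → (187.923,185.511) → (188.806,188.805) (closed)

[4] `<polygon>` regular polygon, #0000ff→cut S975 F1231: (250.243,113.434) → (289.366,37.954) → (204.436,41.812) → (250.243,113.434) (closed)

[5] `<circle>` circle, #0000ff→cut S975 F1231: (295.667,53.425) → (293.630,61.028) → (288.064,66.594) → (280.461,68.631) → (272.858,66.594) → (267.292,61.028) → (265.255,53.425) → (267.292,45.822) → (272.858,40.256) → (280.461,38.219) → (288.064,40.256) → (293.630,45.822) → (295.667,53.425) (closed)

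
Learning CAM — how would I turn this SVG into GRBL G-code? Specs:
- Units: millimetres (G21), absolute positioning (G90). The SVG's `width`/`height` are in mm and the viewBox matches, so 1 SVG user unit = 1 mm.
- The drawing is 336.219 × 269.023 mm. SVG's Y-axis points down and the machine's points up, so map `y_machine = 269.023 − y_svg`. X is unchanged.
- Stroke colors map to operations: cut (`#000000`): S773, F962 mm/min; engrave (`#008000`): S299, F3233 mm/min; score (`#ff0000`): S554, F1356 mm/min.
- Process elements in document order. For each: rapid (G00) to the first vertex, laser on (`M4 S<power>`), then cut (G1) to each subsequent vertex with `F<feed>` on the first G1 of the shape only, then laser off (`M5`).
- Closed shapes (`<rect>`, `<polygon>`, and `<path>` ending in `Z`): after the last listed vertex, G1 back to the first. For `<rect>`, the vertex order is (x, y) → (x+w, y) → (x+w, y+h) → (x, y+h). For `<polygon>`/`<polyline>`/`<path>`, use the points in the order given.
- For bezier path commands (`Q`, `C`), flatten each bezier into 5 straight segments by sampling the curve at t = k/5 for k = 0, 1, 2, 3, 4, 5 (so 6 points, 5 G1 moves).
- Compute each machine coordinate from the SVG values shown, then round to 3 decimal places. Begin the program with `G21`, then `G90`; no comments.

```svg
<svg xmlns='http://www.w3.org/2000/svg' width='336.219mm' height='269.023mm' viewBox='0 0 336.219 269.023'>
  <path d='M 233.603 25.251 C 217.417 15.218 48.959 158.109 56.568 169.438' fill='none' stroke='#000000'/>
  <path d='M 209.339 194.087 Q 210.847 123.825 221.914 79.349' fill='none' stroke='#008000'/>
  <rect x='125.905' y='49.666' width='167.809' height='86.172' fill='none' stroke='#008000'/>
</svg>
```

1 u = 1 mm; y_m = 269.023 − y.

[1] `<path>` cubic bezier, #000000→cut S773 F962: (233.603,243.772) → (208.245,233.717) → (162.103,200.615) → (110.936,158.122) → (70.504,119.894) → (56.568,99.585)

[2] `<path>` quadratic bezier, #008000→engrave S299 F3233: (209.339,74.936) → (210.325,102.009) → (212.075,127.020) → (214.590,149.967) → (217.870,170.852) → (221.914,189.674)

[3] `<rect>` rectangle, #008000→engrave S299 F3233: (125.905,219.357) → (293.714,219.357) → (293.714,133.185) → (125.905,133.185) → (125.905,219.357) (closed)

G21
G90
G00 X233.603 Y243.772
M4 S773
G1 X208.245 Y233.717 F962
G1 X162.103 Y200.615
G1 X110.936 Y158.122
G1 X70.504 Y119.894
G1 X56.568 Y99.585
M5
G00 X209.339 Y74.936
M4 S299
G1 X210.325 Y102.009 F3233
G1 X212.075 Y127.020
G1 X214.590 Y149.967
G1 X217.870 Y170.852
G1 X221.914 Y189.674
M5
G00 X125.905 Y219.357
M4 S299
G1 X293.714 Y219.357 F3233
G1 X293.714 Y133.185
G1 X125.905 Y133.185
G1 X125.905 Y219.357
M5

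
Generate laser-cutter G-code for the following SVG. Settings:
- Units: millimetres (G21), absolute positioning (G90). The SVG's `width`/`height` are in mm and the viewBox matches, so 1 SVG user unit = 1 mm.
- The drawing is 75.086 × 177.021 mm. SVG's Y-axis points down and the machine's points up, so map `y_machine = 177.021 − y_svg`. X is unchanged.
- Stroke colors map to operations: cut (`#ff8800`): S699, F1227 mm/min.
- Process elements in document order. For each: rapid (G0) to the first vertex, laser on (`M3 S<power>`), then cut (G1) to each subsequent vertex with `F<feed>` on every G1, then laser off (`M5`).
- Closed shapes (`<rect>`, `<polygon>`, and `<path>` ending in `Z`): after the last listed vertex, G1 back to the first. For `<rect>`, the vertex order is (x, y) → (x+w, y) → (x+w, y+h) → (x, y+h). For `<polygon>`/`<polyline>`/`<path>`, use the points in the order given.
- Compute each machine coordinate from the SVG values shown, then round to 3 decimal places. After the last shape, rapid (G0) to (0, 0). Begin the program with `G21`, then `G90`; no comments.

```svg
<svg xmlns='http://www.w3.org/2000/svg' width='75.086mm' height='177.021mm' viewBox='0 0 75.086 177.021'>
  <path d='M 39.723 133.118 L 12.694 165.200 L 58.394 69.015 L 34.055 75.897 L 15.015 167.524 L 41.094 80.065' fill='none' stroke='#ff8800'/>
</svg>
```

G21
G90
G0 X39.723 Y43.903
M3 S699
G1 X12.694 Y11.821 F1227
G1 X58.394 Y108.006 F1227
G1 X34.055 Y101.124 F1227
G1 X15.015 Y9.497 F1227
G1 X41.094 Y96.956 F1227
M5
G0 X0.000 Y0.000

1 u = 1 mm; y_m = 177.021 − y.

[1] `<path>` open polyline, #ff8800→cut S699 F1227: (39.723,43.903) → (12.694,11.821) → (58.394,108.006) → (34.055,101.124) → (15.015,9.497) → (41.094,96.956)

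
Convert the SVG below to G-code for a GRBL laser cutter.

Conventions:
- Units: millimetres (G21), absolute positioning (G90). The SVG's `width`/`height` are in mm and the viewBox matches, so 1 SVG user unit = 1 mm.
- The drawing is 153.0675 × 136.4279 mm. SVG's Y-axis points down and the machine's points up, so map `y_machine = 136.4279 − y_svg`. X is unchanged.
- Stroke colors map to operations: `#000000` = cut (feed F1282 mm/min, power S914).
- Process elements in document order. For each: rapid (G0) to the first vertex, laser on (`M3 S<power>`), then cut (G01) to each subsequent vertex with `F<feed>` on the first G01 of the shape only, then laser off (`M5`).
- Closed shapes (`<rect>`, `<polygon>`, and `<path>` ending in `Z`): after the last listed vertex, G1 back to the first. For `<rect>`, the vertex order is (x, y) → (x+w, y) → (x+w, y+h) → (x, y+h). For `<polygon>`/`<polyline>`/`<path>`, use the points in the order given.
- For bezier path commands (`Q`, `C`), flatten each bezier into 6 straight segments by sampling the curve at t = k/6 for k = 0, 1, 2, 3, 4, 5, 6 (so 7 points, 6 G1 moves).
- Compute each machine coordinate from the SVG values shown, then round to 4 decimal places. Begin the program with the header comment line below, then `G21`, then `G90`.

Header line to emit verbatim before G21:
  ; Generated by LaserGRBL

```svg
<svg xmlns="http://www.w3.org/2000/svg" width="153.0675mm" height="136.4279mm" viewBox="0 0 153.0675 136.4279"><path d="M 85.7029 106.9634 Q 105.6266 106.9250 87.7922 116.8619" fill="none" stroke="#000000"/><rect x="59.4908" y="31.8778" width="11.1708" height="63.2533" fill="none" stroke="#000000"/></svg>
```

; Generated by LaserGRBL
G21
G90
G0 X85.7029 Y29.4645
M3 S914
G01 X91.2953 Y29.2002 F1282
G01 X94.7900 Y28.3817
G01 X96.1871 Y27.0091
G01 X95.4865 Y25.0822
G01 X92.6882 Y22.6012
G01 X87.7922 Y19.5660
M5
G0 X59.4908 Y104.5501
M3 S914
G01 X70.6616 Y104.5501 F1282
G01 X70.6616 Y41.2968
G01 X59.4908 Y41.2968
G01 X59.4908 Y104.5501
M5

Since the viewBox matches the mm dimensions, user units are millimetres directly. The only transform is the Y-flip y_m = 136.4279 − y_svg.

Shape 1 is a quadratic bezier drawn with `<path>`. Its stroke #000000 means cut at S914, F1282. After flipping Y the toolpath is (85.7029,29.4645) → (91.2953,29.2002) → (94.7900,28.3817) → (96.1871,27.0091) → (95.4865,25.0822) → (92.6882,22.6012) → (87.7922,19.5660).

Shape 2 is a rectangle drawn with `<rect>`. Its stroke #000000 means cut at S914, F1282. After flipping Y the toolpath is (59.4908,104.5501) → (70.6616,104.5501) → (70.6616,41.2968) → (59.4908,41.2968) → (59.4908,104.5501), returning to the start.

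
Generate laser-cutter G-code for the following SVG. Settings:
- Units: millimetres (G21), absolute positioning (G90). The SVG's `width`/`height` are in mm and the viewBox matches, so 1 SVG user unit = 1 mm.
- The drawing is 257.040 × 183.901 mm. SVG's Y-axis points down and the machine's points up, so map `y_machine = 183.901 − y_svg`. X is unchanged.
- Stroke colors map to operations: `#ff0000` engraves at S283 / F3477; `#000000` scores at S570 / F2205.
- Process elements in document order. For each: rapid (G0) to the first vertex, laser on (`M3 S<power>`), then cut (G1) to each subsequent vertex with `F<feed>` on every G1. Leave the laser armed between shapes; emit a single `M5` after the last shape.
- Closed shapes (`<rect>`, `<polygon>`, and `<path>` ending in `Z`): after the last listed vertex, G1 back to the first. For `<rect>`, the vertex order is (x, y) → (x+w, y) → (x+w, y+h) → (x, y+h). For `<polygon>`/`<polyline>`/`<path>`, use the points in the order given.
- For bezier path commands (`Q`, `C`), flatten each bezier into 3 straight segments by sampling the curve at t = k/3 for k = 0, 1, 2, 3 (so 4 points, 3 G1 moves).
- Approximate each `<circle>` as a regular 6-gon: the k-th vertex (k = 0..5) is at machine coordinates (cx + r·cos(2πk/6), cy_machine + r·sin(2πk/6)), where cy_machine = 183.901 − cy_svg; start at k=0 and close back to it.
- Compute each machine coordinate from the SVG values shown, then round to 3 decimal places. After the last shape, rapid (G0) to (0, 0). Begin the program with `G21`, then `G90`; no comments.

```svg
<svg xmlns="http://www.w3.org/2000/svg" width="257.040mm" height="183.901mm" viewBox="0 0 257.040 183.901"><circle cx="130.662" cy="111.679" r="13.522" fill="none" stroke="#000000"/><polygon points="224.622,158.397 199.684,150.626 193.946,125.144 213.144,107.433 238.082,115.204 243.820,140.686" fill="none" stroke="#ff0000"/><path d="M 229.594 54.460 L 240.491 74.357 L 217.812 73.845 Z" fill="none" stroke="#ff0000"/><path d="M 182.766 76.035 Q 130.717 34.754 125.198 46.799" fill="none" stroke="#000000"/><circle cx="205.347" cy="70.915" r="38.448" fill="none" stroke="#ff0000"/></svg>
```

viewBox `0 0 257.040 183.901` with mm width/height → 1 unit = 1 mm. Flip: y_m = 183.901 − y_svg.

**Shape 1** — `<circle>` circle, stroke `#000000` → score (S570, F2205). Machine vertices: (144.184,72.222) → (137.423,83.932) → (123.901,83.932) → (117.140,72.222) → (123.901,60.512) → (137.423,60.512) → (144.184,72.222). Closed: final G1 returns to the first vertex.

**Shape 2** — `<polygon>` regular polygon, stroke `#ff0000` → engrave (S283, F3477). Machine vertices: (224.622,25.504) → (199.684,33.275) → (193.946,58.757) → (213.144,76.468) → (238.082,68.697) → (243.820,43.215) → (224.622,25.504). Closed: final G1 returns to the first vertex.

**Shape 3** — `<path>` regular polygon, stroke `#ff0000` → engrave (S283, F3477). Machine vertices: (229.594,129.441) → (240.491,109.544) → (217.812,110.056) → (229.594,129.441). Closed: final G1 returns to the first vertex.

**Shape 4** — `<path>` quadratic bezier, stroke `#000000` → score (S570, F2205). Control points (SVG): P0=(182.766,76.035), P1=(130.717,34.754), P2=(125.198,46.799); sampled at t=k/3. Machine vertices: (182.766,107.866) → (153.237,129.462) → (134.047,139.207) → (125.198,137.102). Open path.

**Shape 5** — `<circle>` circle, stroke `#ff0000` → engrave (S283, F3477). Machine vertices: (243.795,112.986) → (224.571,146.283) → (186.123,146.283) → (166.899,112.986) → (186.123,79.689) → (224.571,79.689) → (243.795,112.986). Closed: final G1 returns to the first vertex.

G21
G90
G0 X144.184 Y72.222
M3 S570
G1 X137.423 Y83.932 F2205
G1 X123.901 Y83.932 F2205
G1 X117.140 Y72.222 F2205
G1 X123.901 Y60.512 F2205
G1 X137.423 Y60.512 F2205
G1 X144.184 Y72.222 F2205
G0 X224.622 Y25.504
M3 S283
G1 X199.684 Y33.275 F3477
G1 X193.946 Y58.757 F3477
G1 X213.144 Y76.468 F3477
G1 X238.082 Y68.697 F3477
G1 X243.820 Y43.215 F3477
G1 X224.622 Y25.504 F3477
G0 X229.594 Y129.441
M3 S283
G1 X240.491 Y109.544 F3477
G1 X217.812 Y110.056 F3477
G1 X229.594 Y129.441 F3477
G0 X182.766 Y107.866
M3 S570
G1 X153.237 Y129.462 F2205
G1 X134.047 Y139.207 F2205
G1 X125.198 Y137.102 F2205
G0 X243.795 Y112.986
M3 S283
G1 X224.571 Y146.283 F3477
G1 X186.123 Y146.283 F3477
G1 X166.899 Y112.986 F3477
G1 X186.123 Y79.689 F3477
G1 X224.571 Y79.689 F3477
G1 X243.795 Y112.986 F3477
M5
G0 X0.000 Y0.000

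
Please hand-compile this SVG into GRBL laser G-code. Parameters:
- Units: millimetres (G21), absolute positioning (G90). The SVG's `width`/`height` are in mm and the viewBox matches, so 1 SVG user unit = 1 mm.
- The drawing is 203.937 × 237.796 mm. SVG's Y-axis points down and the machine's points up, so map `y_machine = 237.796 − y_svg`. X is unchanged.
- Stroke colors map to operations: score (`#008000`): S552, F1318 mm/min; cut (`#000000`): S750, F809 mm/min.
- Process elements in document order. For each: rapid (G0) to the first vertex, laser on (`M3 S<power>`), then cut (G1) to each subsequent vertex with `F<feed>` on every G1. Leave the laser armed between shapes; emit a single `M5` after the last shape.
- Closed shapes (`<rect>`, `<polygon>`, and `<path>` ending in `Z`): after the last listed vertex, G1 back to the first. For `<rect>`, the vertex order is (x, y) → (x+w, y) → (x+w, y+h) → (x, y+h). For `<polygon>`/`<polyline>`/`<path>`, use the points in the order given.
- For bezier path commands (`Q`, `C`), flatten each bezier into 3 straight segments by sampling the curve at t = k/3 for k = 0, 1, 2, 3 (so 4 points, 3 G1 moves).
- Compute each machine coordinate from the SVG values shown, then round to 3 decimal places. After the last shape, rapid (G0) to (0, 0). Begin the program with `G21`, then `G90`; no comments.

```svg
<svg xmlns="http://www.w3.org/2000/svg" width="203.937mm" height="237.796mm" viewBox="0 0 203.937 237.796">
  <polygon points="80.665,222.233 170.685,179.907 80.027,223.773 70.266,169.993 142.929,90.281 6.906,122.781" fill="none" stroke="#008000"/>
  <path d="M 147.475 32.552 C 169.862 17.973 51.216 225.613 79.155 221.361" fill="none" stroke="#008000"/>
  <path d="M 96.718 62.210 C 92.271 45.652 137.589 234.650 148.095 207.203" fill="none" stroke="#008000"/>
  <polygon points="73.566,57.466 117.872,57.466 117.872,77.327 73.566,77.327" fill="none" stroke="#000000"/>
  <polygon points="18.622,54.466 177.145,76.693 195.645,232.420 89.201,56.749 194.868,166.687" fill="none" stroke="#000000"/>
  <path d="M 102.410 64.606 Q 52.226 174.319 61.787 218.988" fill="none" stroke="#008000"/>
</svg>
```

Since the viewBox matches the mm dimensions, user units are millimetres directly. The only transform is the Y-flip y_m = 237.796 − y_svg.

Shape 1 is a closed polygon drawn with `<polygon>`. Its stroke #008000 means score at S552, F1318. After flipping Y the toolpath is (80.665,15.563) → (170.685,57.889) → (80.027,14.023) → (70.266,67.803) → (142.929,147.515) → (6.906,115.015) → (80.665,15.563), returning to the start.

Shape 2 is a cubic bezier drawn with `<path>`. Its stroke #008000 means score at S552, F1318. After flipping Y the toolpath is (147.475,205.244) → (133.504,161.828) → (89.425,66.735) → (79.155,16.435).

Shape 3 is a cubic bezier drawn with `<path>`. Its stroke #008000 means score at S552, F1318. After flipping Y the toolpath is (96.718,175.586) → (105.727,139.255) → (129.117,59.665) → (148.095,30.593).

Shape 4 is a rectangle drawn with `<polygon>`. Its stroke #000000 means cut at S750, F809. After flipping Y the toolpath is (73.566,180.330) → (117.872,180.330) → (117.872,160.469) → (73.566,160.469) → (73.566,180.330), returning to the start.

Shape 5 is a closed polygon drawn with `<polygon>`. Its stroke #000000 means cut at S750, F809. After flipping Y the toolpath is (18.622,183.330) → (177.145,161.103) → (195.645,5.376) → (89.201,181.047) → (194.868,71.109) → (18.622,183.330), returning to the start.

Shape 6 is a quadratic bezier drawn with `<path>`. Its stroke #008000 means score at S552, F1318. After flipping Y the toolpath is (102.410,173.190) → (75.592,107.275) → (62.051,55.814) → (61.787,18.808).

G21
G90
G0 X80.665 Y15.563
M3 S552
G1 X170.685 Y57.889 F1318
G1 X80.027 Y14.023 F1318
G1 X70.266 Y67.803 F1318
G1 X142.929 Y147.515 F1318
G1 X6.906 Y115.015 F1318
G1 X80.665 Y15.563 F1318
G0 X147.475 Y205.244
M3 S552
G1 X133.504 Y161.828 F1318
G1 X89.425 Y66.735 F1318
G1 X79.155 Y16.435 F1318
G0 X96.718 Y175.586
M3 S552
G1 X105.727 Y139.255 F1318
G1 X129.117 Y59.665 F1318
G1 X148.095 Y30.593 F1318
G0 X73.566 Y180.330
M3 S750
G1 X117.872 Y180.330 F809
G1 X117.872 Y160.469 F809
G1 X73.566 Y160.469 F809
G1 X73.566 Y180.330 F809
G0 X18.622 Y183.330
M3 S750
G1 X177.145 Y161.103 F809
G1 X195.645 Y5.376 F809
G1 X89.201 Y181.047 F809
G1 X194.868 Y71.109 F809
G1 X18.622 Y183.330 F809
G0 X102.410 Y173.190
M3 S552
G1 X75.592 Y107.275 F1318
G1 X62.051 Y55.814 F1318
G1 X61.787 Y18.808 F1318
M5
G0 X0.000 Y0.000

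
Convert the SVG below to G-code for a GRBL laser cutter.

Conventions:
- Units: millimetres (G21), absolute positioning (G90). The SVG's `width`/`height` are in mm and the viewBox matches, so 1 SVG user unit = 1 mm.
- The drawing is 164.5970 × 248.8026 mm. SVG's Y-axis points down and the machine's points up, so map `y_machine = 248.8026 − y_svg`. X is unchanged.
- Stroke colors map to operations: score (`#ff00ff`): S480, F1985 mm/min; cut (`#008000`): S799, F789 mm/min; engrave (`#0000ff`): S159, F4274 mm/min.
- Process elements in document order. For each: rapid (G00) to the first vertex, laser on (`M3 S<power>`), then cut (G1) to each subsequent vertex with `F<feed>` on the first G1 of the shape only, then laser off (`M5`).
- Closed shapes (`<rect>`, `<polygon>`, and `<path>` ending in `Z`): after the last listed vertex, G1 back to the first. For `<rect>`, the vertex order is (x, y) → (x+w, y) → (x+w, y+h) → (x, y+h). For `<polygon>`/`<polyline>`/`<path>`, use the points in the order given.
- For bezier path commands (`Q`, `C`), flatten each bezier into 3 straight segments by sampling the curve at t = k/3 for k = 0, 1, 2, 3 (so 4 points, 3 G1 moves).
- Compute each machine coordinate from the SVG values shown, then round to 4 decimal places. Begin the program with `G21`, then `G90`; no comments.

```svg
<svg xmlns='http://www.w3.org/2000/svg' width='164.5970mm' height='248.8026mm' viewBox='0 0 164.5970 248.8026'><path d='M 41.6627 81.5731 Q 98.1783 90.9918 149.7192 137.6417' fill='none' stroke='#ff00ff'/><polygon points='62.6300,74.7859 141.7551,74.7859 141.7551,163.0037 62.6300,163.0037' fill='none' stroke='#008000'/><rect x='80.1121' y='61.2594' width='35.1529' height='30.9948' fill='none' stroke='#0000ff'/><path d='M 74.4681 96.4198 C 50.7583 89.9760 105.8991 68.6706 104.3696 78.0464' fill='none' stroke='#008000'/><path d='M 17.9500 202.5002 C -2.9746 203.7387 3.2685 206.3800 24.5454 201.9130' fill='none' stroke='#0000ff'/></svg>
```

viewBox `0 0 164.5970 248.8026` with mm width/height → 1 unit = 1 mm. Flip: y_m = 248.8026 − y_svg.

**Shape 1** — `<path>` quadratic bezier, stroke `#ff00ff` → score (S480, F1985). Control points (SVG): P0=(41.6627,81.5731), P1=(98.1783,90.9918), P2=(149.7192,137.6417); sampled at t=k/3. Machine vertices: (41.6627,167.2295) → (78.7870,156.8136) → (114.8059,138.1240) → (149.7192,111.1609). Open path.

**Shape 2** — `<polygon>` rectangle, stroke `#008000` → cut (S799, F789). Machine vertices: (62.6300,174.0167) → (141.7551,174.0167) → (141.7551,85.7989) → (62.6300,85.7989) → (62.6300,174.0167). Closed: final G1 returns to the first vertex.

**Shape 3** — `<rect>` rectangle, stroke `#0000ff` → engrave (S159, F4274). Machine vertices: (80.1121,187.5432) → (115.2650,187.5432) → (115.2650,156.5484) → (80.1121,156.5484) → (80.1121,187.5432). Closed: final G1 returns to the first vertex.

**Shape 4** — `<path>` cubic bezier, stroke `#008000` → cut (S799, F789). Control points (SVG): P0=(74.4681,96.4198), P1=(50.7583,89.9760), P2=(105.8991,68.6706), P3=(104.3696,78.0464); sampled at t=k/3. Machine vertices: (74.4681,152.3828) → (72.0225,162.0937) → (92.0283,171.5917) → (104.3696,170.7562). Open path.

**Shape 5** — `<path>` cubic bezier, stroke `#0000ff` → engrave (S159, F4274). Control points (SVG): P0=(17.9500,202.5002), P1=(-2.9746,203.7387), P2=(3.2685,206.3800), P3=(24.5454,201.9130); sampled at t=k/3. Machine vertices: (17.9500,46.3024) → (5.6319,44.9115) → (8.7292,44.4768) → (24.5454,46.8896). Open path.

G21
G90
G00 X41.6627 Y167.2295
M3 S480
G1 X78.7870 Y156.8136 F1985
G1 X114.8059 Y138.1240
G1 X149.7192 Y111.1609
M5
G00 X62.6300 Y174.0167
M3 S799
G1 X141.7551 Y174.0167 F789
G1 X141.7551 Y85.7989
G1 X62.6300 Y85.7989
G1 X62.6300 Y174.0167
M5
G00 X80.1121 Y187.5432
M3 S159
G1 X115.2650 Y187.5432 F4274
G1 X115.2650 Y156.5484
G1 X80.1121 Y156.5484
G1 X80.1121 Y187.5432
M5
G00 X74.4681 Y152.3828
M3 S799
G1 X72.0225 Y162.0937 F789
G1 X92.0283 Y171.5917
G1 X104.3696 Y170.7562
M5
G00 X17.9500 Y46.3024
M3 S159
G1 X5.6319 Y44.9115 F4274
G1 X8.7292 Y44.4768
G1 X24.5454 Y46.8896
M5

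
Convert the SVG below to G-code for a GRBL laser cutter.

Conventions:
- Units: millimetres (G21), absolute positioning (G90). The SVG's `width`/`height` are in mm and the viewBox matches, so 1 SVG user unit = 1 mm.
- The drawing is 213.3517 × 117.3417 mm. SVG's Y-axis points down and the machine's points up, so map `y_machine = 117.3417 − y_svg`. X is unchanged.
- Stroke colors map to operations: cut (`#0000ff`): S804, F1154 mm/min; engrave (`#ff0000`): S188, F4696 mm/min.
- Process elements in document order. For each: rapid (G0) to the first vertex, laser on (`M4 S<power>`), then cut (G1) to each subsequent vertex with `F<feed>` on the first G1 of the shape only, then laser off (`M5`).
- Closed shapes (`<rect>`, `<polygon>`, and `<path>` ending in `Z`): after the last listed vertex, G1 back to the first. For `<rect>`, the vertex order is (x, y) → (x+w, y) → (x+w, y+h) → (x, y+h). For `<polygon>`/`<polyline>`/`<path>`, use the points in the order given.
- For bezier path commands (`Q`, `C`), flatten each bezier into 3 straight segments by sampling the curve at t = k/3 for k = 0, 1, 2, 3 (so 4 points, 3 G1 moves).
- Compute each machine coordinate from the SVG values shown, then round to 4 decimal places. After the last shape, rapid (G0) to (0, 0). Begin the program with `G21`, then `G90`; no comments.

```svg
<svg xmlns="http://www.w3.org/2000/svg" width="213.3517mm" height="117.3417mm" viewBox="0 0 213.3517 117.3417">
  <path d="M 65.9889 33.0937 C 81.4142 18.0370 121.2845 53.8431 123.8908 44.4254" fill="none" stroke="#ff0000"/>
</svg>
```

G21
G90
G0 X65.9889 Y84.2480
M4 S188
G1 X87.2770 Y85.9092 F4696
G1 X111.1487 Y75.0144
G1 X123.8908 Y72.9163
M5
G0 X0.0000 Y0.0000

Since the viewBox matches the mm dimensions, user units are millimetres directly. The only transform is the Y-flip y_m = 117.3417 − y_svg.

Shape 1 is a cubic bezier drawn with `<path>`. Its stroke #ff0000 means engrave at S188, F4696. After flipping Y the toolpath is (65.9889,84.2480) → (87.2770,85.9092) → (111.1487,75.0144) → (123.8908,72.9163).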